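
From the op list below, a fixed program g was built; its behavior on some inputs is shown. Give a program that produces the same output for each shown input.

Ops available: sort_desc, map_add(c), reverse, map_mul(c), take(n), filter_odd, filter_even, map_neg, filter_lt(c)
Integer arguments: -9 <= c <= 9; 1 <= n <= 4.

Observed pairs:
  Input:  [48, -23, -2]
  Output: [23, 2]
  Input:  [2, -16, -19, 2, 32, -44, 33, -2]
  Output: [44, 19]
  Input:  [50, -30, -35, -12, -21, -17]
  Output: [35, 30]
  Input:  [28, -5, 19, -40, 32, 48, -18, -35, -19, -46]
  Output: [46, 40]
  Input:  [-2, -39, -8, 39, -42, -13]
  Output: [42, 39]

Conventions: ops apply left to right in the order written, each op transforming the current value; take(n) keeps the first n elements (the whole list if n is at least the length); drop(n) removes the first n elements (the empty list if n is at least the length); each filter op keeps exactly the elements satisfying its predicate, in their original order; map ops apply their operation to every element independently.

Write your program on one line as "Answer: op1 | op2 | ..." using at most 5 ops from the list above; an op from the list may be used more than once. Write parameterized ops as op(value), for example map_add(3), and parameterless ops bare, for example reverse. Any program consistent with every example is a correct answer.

reverse | map_neg | sort_desc | take(2)

Check, running the answer program on each example:
  [48, -23, -2] -> [-2, -23, 48] -> [2, 23, -48] -> [23, 2, -48] -> [23, 2]
  [2, -16, -19, 2, 32, -44, 33, -2] -> [-2, 33, -44, 32, 2, -19, -16, 2] -> [2, -33, 44, -32, -2, 19, 16, -2] -> [44, 19, 16, 2, -2, -2, -32, -33] -> [44, 19]
  [50, -30, -35, -12, -21, -17] -> [-17, -21, -12, -35, -30, 50] -> [17, 21, 12, 35, 30, -50] -> [35, 30, 21, 17, 12, -50] -> [35, 30]
  [28, -5, 19, -40, 32, 48, -18, -35, -19, -46] -> [-46, -19, -35, -18, 48, 32, -40, 19, -5, 28] -> [46, 19, 35, 18, -48, -32, 40, -19, 5, -28] -> [46, 40, 35, 19, 18, 5, -19, -28, -32, -48] -> [46, 40]
  [-2, -39, -8, 39, -42, -13] -> [-13, -42, 39, -8, -39, -2] -> [13, 42, -39, 8, 39, 2] -> [42, 39, 13, 8, 2, -39] -> [42, 39]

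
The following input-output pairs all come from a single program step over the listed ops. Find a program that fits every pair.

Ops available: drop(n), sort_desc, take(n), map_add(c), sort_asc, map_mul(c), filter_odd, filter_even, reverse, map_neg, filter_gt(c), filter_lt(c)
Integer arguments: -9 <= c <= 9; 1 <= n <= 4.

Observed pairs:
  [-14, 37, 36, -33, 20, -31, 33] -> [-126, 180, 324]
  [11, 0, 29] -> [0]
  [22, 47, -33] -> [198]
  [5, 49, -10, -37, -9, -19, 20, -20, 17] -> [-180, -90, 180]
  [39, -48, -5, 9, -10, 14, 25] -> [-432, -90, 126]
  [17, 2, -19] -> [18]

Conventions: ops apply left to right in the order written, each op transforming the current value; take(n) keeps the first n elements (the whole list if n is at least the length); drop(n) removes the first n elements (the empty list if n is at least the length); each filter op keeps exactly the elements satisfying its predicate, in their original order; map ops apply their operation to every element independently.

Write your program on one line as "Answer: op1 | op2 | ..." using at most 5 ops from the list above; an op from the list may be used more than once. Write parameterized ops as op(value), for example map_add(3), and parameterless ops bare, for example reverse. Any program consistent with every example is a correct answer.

map_mul(-9) | map_neg | filter_even | sort_asc

Check, running the answer program on each example:
  [-14, 37, 36, -33, 20, -31, 33] -> [126, -333, -324, 297, -180, 279, -297] -> [-126, 333, 324, -297, 180, -279, 297] -> [-126, 324, 180] -> [-126, 180, 324]
  [11, 0, 29] -> [-99, 0, -261] -> [99, 0, 261] -> [0] -> [0]
  [22, 47, -33] -> [-198, -423, 297] -> [198, 423, -297] -> [198] -> [198]
  [5, 49, -10, -37, -9, -19, 20, -20, 17] -> [-45, -441, 90, 333, 81, 171, -180, 180, -153] -> [45, 441, -90, -333, -81, -171, 180, -180, 153] -> [-90, 180, -180] -> [-180, -90, 180]
  [39, -48, -5, 9, -10, 14, 25] -> [-351, 432, 45, -81, 90, -126, -225] -> [351, -432, -45, 81, -90, 126, 225] -> [-432, -90, 126] -> [-432, -90, 126]
  [17, 2, -19] -> [-153, -18, 171] -> [153, 18, -171] -> [18] -> [18]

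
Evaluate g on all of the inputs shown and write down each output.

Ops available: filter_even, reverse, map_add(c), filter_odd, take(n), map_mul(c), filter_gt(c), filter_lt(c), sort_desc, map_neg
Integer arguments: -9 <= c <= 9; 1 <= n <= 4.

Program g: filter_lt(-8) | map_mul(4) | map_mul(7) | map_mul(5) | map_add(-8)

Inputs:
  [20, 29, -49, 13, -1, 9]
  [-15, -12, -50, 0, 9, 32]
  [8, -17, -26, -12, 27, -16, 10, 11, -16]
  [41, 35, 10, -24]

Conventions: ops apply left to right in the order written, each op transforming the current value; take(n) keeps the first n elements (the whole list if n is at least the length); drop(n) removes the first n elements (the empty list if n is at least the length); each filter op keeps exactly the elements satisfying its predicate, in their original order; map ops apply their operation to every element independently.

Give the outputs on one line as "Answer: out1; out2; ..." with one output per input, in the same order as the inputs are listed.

Execution, op by op:
  [20, 29, -49, 13, -1, 9] -> [-49] -> [-196] -> [-1372] -> [-6860] -> [-6868]
  [-15, -12, -50, 0, 9, 32] -> [-15, -12, -50] -> [-60, -48, -200] -> [-420, -336, -1400] -> [-2100, -1680, -7000] -> [-2108, -1688, -7008]
  [8, -17, -26, -12, 27, -16, 10, 11, -16] -> [-17, -26, -12, -16, -16] -> [-68, -104, -48, -64, -64] -> [-476, -728, -336, -448, -448] -> [-2380, -3640, -1680, -2240, -2240] -> [-2388, -3648, -1688, -2248, -2248]
  [41, 35, 10, -24] -> [-24] -> [-96] -> [-672] -> [-3360] -> [-3368]

[-6868]; [-2108, -1688, -7008]; [-2388, -3648, -1688, -2248, -2248]; [-3368]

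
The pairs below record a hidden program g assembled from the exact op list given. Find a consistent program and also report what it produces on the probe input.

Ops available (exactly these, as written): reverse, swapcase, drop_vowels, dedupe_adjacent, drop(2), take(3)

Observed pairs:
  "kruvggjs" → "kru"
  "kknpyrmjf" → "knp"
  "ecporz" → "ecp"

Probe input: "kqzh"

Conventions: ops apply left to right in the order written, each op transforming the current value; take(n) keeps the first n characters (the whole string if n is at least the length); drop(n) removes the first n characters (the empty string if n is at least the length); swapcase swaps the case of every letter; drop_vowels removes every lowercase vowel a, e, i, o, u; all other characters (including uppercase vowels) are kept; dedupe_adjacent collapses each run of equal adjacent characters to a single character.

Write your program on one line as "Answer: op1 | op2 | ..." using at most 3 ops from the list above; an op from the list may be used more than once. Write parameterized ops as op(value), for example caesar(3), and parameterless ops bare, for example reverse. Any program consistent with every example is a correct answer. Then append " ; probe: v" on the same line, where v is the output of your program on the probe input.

dedupe_adjacent | take(3) ; probe: "kqz"

Check, running the answer program on each example:
  "kruvggjs" -> "kruvgjs" -> "kru"
  "kknpyrmjf" -> "knpyrmjf" -> "knp"
  "ecporz" -> "ecporz" -> "ecp"
  probe: "kqzh" -> "kqzh" -> "kqz"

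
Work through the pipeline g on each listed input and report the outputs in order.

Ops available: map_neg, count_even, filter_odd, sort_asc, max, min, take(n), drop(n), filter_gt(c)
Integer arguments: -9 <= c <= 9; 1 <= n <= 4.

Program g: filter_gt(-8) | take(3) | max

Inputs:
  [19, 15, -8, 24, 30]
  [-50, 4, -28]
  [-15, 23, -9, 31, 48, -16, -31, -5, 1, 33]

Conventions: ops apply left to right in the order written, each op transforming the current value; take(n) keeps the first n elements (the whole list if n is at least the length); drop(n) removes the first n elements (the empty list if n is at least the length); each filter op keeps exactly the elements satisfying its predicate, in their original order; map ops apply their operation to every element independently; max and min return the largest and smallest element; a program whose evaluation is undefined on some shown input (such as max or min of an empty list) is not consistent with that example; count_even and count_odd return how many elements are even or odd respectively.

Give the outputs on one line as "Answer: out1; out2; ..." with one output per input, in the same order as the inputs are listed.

Execution, op by op:
  [19, 15, -8, 24, 30] -> [19, 15, 24, 30] -> [19, 15, 24] -> 24
  [-50, 4, -28] -> [4] -> [4] -> 4
  [-15, 23, -9, 31, 48, -16, -31, -5, 1, 33] -> [23, 31, 48, -5, 1, 33] -> [23, 31, 48] -> 48

24; 4; 48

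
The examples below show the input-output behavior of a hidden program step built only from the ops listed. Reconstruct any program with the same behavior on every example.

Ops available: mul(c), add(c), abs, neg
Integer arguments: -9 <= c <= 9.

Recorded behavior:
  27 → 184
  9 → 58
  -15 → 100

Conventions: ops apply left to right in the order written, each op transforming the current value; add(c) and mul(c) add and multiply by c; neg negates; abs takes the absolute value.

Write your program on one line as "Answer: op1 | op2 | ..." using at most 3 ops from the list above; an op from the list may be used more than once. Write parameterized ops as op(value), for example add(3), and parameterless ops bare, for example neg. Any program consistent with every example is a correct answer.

abs | mul(7) | add(-5)

Check, running the answer program on each example:
  27 -> 27 -> 189 -> 184
  9 -> 9 -> 63 -> 58
  -15 -> 15 -> 105 -> 100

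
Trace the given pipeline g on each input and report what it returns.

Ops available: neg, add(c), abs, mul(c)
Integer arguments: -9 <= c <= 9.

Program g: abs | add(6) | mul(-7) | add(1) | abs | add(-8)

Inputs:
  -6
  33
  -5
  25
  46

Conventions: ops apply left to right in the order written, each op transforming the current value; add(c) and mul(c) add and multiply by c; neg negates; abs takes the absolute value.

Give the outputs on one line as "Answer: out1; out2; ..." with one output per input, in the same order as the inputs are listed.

Execution, op by op:
  -6 -> 6 -> 12 -> -84 -> -83 -> 83 -> 75
  33 -> 33 -> 39 -> -273 -> -272 -> 272 -> 264
  -5 -> 5 -> 11 -> -77 -> -76 -> 76 -> 68
  25 -> 25 -> 31 -> -217 -> -216 -> 216 -> 208
  46 -> 46 -> 52 -> -364 -> -363 -> 363 -> 355

75; 264; 68; 208; 355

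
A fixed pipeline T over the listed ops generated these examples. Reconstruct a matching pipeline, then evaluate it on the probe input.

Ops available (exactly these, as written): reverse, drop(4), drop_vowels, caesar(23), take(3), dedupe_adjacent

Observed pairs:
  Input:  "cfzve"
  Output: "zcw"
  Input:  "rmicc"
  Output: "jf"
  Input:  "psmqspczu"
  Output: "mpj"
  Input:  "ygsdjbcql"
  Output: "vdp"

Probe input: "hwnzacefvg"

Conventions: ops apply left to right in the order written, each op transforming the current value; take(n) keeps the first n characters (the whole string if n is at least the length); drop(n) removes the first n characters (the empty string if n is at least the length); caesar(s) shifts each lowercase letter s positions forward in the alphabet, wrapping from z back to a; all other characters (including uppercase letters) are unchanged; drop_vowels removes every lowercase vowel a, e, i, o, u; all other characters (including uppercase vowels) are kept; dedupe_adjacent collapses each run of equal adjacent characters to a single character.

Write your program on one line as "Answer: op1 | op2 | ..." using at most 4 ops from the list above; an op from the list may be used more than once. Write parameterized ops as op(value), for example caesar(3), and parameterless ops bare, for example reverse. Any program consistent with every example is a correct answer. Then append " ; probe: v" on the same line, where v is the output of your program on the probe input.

caesar(23) | take(3) | drop_vowels ; probe: "tk"

Check, running the answer program on each example:
  "cfzve" -> "zcwsb" -> "zcw" -> "zcw"
  "rmicc" -> "ojfzz" -> "ojf" -> "jf"
  "psmqspczu" -> "mpjnpmzwr" -> "mpj" -> "mpj"
  "ygsdjbcql" -> "vdpagyzni" -> "vdp" -> "vdp"
  probe: "hwnzacefvg" -> "etkwxzbcsd" -> "etk" -> "tk"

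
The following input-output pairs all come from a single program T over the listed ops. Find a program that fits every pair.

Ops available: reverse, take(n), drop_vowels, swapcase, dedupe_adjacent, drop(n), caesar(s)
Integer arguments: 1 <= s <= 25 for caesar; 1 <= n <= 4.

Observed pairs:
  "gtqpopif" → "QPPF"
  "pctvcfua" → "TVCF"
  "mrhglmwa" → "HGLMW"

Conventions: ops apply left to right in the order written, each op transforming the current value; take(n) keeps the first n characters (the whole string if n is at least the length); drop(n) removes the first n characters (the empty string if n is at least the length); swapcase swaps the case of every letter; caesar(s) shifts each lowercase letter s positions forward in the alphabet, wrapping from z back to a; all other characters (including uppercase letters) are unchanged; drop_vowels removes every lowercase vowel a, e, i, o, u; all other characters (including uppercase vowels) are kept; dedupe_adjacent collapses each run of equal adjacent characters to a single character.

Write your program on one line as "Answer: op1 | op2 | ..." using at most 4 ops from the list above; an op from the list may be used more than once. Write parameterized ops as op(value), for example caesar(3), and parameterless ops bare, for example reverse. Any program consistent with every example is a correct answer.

drop_vowels | swapcase | drop(2)

Check, running the answer program on each example:
  "gtqpopif" -> "gtqppf" -> "GTQPPF" -> "QPPF"
  "pctvcfua" -> "pctvcf" -> "PCTVCF" -> "TVCF"
  "mrhglmwa" -> "mrhglmw" -> "MRHGLMW" -> "HGLMW"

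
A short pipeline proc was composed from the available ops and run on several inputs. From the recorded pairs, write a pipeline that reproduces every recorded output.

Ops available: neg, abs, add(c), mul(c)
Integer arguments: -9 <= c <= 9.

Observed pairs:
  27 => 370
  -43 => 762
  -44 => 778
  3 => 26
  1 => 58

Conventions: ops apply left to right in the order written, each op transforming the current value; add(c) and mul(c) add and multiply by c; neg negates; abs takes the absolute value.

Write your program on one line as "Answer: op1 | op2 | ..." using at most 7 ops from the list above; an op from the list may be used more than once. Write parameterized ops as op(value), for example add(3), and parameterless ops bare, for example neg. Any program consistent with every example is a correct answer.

mul(4) | add(-8) | add(-9) | abs | mul(4) | add(6)

Check, running the answer program on each example:
  27 -> 108 -> 100 -> 91 -> 91 -> 364 -> 370
  -43 -> -172 -> -180 -> -189 -> 189 -> 756 -> 762
  -44 -> -176 -> -184 -> -193 -> 193 -> 772 -> 778
  3 -> 12 -> 4 -> -5 -> 5 -> 20 -> 26
  1 -> 4 -> -4 -> -13 -> 13 -> 52 -> 58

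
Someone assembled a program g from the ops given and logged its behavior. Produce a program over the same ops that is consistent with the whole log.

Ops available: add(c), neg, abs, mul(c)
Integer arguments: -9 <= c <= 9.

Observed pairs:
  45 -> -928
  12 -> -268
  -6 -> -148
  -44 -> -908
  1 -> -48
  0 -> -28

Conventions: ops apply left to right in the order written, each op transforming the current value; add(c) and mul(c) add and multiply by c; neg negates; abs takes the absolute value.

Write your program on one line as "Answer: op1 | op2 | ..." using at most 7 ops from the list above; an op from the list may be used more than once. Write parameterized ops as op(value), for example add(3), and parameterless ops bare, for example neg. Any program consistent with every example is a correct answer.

abs | mul(4) | add(4) | mul(5) | add(8) | neg

Check, running the answer program on each example:
  45 -> 45 -> 180 -> 184 -> 920 -> 928 -> -928
  12 -> 12 -> 48 -> 52 -> 260 -> 268 -> -268
  -6 -> 6 -> 24 -> 28 -> 140 -> 148 -> -148
  -44 -> 44 -> 176 -> 180 -> 900 -> 908 -> -908
  1 -> 1 -> 4 -> 8 -> 40 -> 48 -> -48
  0 -> 0 -> 0 -> 4 -> 20 -> 28 -> -28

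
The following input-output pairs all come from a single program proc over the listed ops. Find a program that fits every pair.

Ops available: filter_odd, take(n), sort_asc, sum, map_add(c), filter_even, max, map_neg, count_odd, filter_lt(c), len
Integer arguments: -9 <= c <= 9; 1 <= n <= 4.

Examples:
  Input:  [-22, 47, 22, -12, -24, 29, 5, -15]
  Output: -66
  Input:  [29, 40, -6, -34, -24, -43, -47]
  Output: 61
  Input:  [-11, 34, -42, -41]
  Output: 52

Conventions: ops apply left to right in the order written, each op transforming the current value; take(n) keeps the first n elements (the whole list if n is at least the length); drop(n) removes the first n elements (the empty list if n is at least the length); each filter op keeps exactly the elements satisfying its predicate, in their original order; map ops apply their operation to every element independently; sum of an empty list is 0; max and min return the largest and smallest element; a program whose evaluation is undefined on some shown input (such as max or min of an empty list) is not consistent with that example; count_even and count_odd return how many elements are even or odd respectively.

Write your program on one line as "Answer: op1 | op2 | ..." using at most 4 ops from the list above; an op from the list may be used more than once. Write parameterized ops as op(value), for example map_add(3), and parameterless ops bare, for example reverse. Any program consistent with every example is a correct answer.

filter_odd | map_neg | sum

Check, running the answer program on each example:
  [-22, 47, 22, -12, -24, 29, 5, -15] -> [47, 29, 5, -15] -> [-47, -29, -5, 15] -> -66
  [29, 40, -6, -34, -24, -43, -47] -> [29, -43, -47] -> [-29, 43, 47] -> 61
  [-11, 34, -42, -41] -> [-11, -41] -> [11, 41] -> 52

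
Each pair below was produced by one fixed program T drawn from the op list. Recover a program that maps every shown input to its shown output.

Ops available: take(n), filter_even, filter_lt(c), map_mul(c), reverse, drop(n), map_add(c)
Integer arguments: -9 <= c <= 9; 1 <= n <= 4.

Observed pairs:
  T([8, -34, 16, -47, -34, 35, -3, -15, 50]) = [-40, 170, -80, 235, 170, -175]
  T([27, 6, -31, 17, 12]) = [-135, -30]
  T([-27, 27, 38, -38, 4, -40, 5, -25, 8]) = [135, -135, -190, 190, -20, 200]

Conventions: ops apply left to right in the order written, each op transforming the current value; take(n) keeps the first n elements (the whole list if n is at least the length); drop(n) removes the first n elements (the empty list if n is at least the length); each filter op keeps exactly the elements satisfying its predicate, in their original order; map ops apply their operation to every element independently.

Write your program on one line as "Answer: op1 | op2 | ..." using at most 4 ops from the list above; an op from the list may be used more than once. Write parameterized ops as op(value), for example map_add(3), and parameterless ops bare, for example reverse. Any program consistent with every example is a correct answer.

map_mul(-5) | reverse | drop(3) | reverse

Check, running the answer program on each example:
  [8, -34, 16, -47, -34, 35, -3, -15, 50] -> [-40, 170, -80, 235, 170, -175, 15, 75, -250] -> [-250, 75, 15, -175, 170, 235, -80, 170, -40] -> [-175, 170, 235, -80, 170, -40] -> [-40, 170, -80, 235, 170, -175]
  [27, 6, -31, 17, 12] -> [-135, -30, 155, -85, -60] -> [-60, -85, 155, -30, -135] -> [-30, -135] -> [-135, -30]
  [-27, 27, 38, -38, 4, -40, 5, -25, 8] -> [135, -135, -190, 190, -20, 200, -25, 125, -40] -> [-40, 125, -25, 200, -20, 190, -190, -135, 135] -> [200, -20, 190, -190, -135, 135] -> [135, -135, -190, 190, -20, 200]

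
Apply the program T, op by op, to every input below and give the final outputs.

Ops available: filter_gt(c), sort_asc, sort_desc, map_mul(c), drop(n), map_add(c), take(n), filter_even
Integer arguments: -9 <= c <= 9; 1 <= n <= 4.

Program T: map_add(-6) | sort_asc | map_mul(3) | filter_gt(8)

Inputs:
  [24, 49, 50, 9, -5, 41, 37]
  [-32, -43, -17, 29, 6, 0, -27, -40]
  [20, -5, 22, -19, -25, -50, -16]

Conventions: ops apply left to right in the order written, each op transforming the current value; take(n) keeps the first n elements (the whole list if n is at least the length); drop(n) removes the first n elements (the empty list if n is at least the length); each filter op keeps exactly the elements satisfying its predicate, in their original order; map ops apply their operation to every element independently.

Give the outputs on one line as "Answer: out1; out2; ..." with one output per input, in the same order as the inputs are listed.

Execution, op by op:
  [24, 49, 50, 9, -5, 41, 37] -> [18, 43, 44, 3, -11, 35, 31] -> [-11, 3, 18, 31, 35, 43, 44] -> [-33, 9, 54, 93, 105, 129, 132] -> [9, 54, 93, 105, 129, 132]
  [-32, -43, -17, 29, 6, 0, -27, -40] -> [-38, -49, -23, 23, 0, -6, -33, -46] -> [-49, -46, -38, -33, -23, -6, 0, 23] -> [-147, -138, -114, -99, -69, -18, 0, 69] -> [69]
  [20, -5, 22, -19, -25, -50, -16] -> [14, -11, 16, -25, -31, -56, -22] -> [-56, -31, -25, -22, -11, 14, 16] -> [-168, -93, -75, -66, -33, 42, 48] -> [42, 48]

[9, 54, 93, 105, 129, 132]; [69]; [42, 48]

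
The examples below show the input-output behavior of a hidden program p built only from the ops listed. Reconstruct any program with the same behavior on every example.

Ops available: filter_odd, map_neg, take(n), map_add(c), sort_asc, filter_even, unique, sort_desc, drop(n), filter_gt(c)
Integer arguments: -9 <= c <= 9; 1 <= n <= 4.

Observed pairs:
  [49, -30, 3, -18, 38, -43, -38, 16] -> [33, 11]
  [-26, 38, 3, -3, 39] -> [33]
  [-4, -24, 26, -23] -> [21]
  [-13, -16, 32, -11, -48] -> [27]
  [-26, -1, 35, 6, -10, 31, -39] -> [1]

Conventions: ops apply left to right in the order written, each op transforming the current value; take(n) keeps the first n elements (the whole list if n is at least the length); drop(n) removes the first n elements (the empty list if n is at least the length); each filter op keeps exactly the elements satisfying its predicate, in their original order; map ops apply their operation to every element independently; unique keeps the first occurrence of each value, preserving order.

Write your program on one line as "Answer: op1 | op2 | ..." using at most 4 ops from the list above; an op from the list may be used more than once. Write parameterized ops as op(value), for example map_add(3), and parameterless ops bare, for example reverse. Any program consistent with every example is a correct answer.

filter_even | filter_gt(-5) | map_add(-5) | filter_gt(-5)

Check, running the answer program on each example:
  [49, -30, 3, -18, 38, -43, -38, 16] -> [-30, -18, 38, -38, 16] -> [38, 16] -> [33, 11] -> [33, 11]
  [-26, 38, 3, -3, 39] -> [-26, 38] -> [38] -> [33] -> [33]
  [-4, -24, 26, -23] -> [-4, -24, 26] -> [-4, 26] -> [-9, 21] -> [21]
  [-13, -16, 32, -11, -48] -> [-16, 32, -48] -> [32] -> [27] -> [27]
  [-26, -1, 35, 6, -10, 31, -39] -> [-26, 6, -10] -> [6] -> [1] -> [1]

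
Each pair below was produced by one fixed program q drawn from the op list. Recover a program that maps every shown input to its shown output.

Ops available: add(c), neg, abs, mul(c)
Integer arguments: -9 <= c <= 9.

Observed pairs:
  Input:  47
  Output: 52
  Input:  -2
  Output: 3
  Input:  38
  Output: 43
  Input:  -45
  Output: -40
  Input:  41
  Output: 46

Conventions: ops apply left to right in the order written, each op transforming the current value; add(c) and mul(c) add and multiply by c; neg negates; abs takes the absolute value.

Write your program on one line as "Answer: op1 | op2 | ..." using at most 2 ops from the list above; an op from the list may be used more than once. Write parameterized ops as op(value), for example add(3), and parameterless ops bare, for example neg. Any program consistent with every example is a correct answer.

add(7) | add(-2)

Check, running the answer program on each example:
  47 -> 54 -> 52
  -2 -> 5 -> 3
  38 -> 45 -> 43
  -45 -> -38 -> -40
  41 -> 48 -> 46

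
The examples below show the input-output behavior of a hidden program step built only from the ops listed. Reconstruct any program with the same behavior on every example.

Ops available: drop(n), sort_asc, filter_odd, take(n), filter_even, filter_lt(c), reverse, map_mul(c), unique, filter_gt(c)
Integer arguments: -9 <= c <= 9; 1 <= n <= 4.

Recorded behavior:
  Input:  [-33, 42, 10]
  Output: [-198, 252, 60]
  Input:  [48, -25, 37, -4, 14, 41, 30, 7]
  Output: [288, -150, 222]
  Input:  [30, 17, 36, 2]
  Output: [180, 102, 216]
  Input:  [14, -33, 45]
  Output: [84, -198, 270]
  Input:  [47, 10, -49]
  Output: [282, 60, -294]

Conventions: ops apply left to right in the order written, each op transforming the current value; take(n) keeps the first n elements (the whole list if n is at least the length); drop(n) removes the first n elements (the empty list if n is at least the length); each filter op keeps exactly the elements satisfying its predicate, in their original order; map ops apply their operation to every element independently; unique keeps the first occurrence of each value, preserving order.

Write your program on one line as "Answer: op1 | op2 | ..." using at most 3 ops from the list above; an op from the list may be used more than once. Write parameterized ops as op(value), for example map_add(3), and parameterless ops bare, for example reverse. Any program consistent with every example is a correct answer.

take(3) | map_mul(6)

Check, running the answer program on each example:
  [-33, 42, 10] -> [-33, 42, 10] -> [-198, 252, 60]
  [48, -25, 37, -4, 14, 41, 30, 7] -> [48, -25, 37] -> [288, -150, 222]
  [30, 17, 36, 2] -> [30, 17, 36] -> [180, 102, 216]
  [14, -33, 45] -> [14, -33, 45] -> [84, -198, 270]
  [47, 10, -49] -> [47, 10, -49] -> [282, 60, -294]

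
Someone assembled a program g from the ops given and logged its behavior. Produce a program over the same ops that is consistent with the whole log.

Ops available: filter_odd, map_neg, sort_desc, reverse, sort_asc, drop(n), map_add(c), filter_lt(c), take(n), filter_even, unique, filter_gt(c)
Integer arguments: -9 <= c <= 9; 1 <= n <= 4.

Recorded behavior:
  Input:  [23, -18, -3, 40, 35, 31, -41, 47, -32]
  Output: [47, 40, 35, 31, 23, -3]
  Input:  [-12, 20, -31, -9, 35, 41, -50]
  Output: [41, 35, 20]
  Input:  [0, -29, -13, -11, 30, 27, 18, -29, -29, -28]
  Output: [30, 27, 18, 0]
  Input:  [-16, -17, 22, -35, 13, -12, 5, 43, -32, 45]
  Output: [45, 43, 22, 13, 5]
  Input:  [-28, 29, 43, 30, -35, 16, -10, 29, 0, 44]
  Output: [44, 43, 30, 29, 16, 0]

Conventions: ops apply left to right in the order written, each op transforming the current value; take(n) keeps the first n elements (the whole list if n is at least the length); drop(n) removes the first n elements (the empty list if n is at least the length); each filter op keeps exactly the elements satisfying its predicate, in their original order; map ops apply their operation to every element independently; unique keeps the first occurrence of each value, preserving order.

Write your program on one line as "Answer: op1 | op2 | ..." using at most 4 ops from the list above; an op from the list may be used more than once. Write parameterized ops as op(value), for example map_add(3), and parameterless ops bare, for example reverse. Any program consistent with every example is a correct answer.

sort_desc | unique | filter_gt(-7)

Check, running the answer program on each example:
  [23, -18, -3, 40, 35, 31, -41, 47, -32] -> [47, 40, 35, 31, 23, -3, -18, -32, -41] -> [47, 40, 35, 31, 23, -3, -18, -32, -41] -> [47, 40, 35, 31, 23, -3]
  [-12, 20, -31, -9, 35, 41, -50] -> [41, 35, 20, -9, -12, -31, -50] -> [41, 35, 20, -9, -12, -31, -50] -> [41, 35, 20]
  [0, -29, -13, -11, 30, 27, 18, -29, -29, -28] -> [30, 27, 18, 0, -11, -13, -28, -29, -29, -29] -> [30, 27, 18, 0, -11, -13, -28, -29] -> [30, 27, 18, 0]
  [-16, -17, 22, -35, 13, -12, 5, 43, -32, 45] -> [45, 43, 22, 13, 5, -12, -16, -17, -32, -35] -> [45, 43, 22, 13, 5, -12, -16, -17, -32, -35] -> [45, 43, 22, 13, 5]
  [-28, 29, 43, 30, -35, 16, -10, 29, 0, 44] -> [44, 43, 30, 29, 29, 16, 0, -10, -28, -35] -> [44, 43, 30, 29, 16, 0, -10, -28, -35] -> [44, 43, 30, 29, 16, 0]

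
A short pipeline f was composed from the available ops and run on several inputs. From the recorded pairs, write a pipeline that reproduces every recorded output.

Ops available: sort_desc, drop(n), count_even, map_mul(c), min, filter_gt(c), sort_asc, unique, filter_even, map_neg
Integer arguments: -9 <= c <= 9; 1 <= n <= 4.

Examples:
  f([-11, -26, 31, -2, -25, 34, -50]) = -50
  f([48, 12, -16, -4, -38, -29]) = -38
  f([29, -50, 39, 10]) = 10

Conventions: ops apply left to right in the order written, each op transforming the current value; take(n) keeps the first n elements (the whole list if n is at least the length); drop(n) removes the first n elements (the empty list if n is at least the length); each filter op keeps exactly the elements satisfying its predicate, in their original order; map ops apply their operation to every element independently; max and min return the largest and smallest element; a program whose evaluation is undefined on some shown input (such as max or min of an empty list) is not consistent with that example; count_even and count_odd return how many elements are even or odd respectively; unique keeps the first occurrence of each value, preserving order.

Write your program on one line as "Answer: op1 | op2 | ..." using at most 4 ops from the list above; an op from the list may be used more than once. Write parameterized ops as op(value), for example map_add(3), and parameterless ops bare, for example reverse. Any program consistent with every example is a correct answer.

drop(2) | filter_even | min

Check, running the answer program on each example:
  [-11, -26, 31, -2, -25, 34, -50] -> [31, -2, -25, 34, -50] -> [-2, 34, -50] -> -50
  [48, 12, -16, -4, -38, -29] -> [-16, -4, -38, -29] -> [-16, -4, -38] -> -38
  [29, -50, 39, 10] -> [39, 10] -> [10] -> 10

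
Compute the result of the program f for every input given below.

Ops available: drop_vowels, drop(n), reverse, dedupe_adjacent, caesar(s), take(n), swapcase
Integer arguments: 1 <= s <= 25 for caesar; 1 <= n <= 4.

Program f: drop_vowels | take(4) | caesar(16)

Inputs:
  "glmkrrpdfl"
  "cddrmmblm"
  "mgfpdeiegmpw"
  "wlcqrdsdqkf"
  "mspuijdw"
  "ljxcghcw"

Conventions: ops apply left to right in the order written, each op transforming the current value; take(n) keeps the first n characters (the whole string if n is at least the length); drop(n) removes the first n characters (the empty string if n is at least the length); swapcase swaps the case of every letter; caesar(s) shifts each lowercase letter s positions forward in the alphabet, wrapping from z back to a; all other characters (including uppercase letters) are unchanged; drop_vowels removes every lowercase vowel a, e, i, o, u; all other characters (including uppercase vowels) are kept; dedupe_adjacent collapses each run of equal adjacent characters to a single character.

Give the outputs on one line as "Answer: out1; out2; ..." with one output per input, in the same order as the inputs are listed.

"wbca"; "stth"; "cwvf"; "mbsg"; "cifz"; "bzns"

Execution, op by op:
  "glmkrrpdfl" -> "glmkrrpdfl" -> "glmk" -> "wbca"
  "cddrmmblm" -> "cddrmmblm" -> "cddr" -> "stth"
  "mgfpdeiegmpw" -> "mgfpdgmpw" -> "mgfp" -> "cwvf"
  "wlcqrdsdqkf" -> "wlcqrdsdqkf" -> "wlcq" -> "mbsg"
  "mspuijdw" -> "mspjdw" -> "mspj" -> "cifz"
  "ljxcghcw" -> "ljxcghcw" -> "ljxc" -> "bzns"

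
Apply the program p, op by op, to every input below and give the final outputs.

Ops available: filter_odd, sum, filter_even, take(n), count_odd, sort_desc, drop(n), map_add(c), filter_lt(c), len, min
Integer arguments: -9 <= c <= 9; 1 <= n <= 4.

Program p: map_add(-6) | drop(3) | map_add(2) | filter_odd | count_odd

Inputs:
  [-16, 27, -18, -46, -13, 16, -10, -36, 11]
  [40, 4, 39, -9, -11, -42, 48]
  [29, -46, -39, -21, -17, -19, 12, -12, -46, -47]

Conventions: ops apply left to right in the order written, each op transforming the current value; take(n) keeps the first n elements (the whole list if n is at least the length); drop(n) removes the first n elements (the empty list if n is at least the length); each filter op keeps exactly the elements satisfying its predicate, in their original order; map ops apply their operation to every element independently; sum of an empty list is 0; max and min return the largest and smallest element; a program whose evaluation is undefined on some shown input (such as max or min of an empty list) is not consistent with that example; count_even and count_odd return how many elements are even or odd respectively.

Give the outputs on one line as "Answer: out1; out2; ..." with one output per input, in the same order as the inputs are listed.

Execution, op by op:
  [-16, 27, -18, -46, -13, 16, -10, -36, 11] -> [-22, 21, -24, -52, -19, 10, -16, -42, 5] -> [-52, -19, 10, -16, -42, 5] -> [-50, -17, 12, -14, -40, 7] -> [-17, 7] -> 2
  [40, 4, 39, -9, -11, -42, 48] -> [34, -2, 33, -15, -17, -48, 42] -> [-15, -17, -48, 42] -> [-13, -15, -46, 44] -> [-13, -15] -> 2
  [29, -46, -39, -21, -17, -19, 12, -12, -46, -47] -> [23, -52, -45, -27, -23, -25, 6, -18, -52, -53] -> [-27, -23, -25, 6, -18, -52, -53] -> [-25, -21, -23, 8, -16, -50, -51] -> [-25, -21, -23, -51] -> 4

2; 2; 4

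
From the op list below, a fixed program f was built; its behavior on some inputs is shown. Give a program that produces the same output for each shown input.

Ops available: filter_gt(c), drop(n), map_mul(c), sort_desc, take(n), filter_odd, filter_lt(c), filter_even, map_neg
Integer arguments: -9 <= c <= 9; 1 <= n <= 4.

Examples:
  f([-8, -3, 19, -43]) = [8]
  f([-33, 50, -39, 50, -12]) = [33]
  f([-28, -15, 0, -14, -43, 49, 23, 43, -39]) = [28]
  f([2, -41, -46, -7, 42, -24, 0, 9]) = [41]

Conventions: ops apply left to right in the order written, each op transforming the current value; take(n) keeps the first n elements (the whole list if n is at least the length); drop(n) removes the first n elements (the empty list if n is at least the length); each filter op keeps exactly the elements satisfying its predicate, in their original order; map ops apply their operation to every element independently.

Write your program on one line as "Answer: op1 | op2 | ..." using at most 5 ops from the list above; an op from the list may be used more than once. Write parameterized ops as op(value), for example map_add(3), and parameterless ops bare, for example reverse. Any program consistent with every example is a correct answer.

map_neg | filter_gt(7) | take(2) | take(1)

Check, running the answer program on each example:
  [-8, -3, 19, -43] -> [8, 3, -19, 43] -> [8, 43] -> [8, 43] -> [8]
  [-33, 50, -39, 50, -12] -> [33, -50, 39, -50, 12] -> [33, 39, 12] -> [33, 39] -> [33]
  [-28, -15, 0, -14, -43, 49, 23, 43, -39] -> [28, 15, 0, 14, 43, -49, -23, -43, 39] -> [28, 15, 14, 43, 39] -> [28, 15] -> [28]
  [2, -41, -46, -7, 42, -24, 0, 9] -> [-2, 41, 46, 7, -42, 24, 0, -9] -> [41, 46, 24] -> [41, 46] -> [41]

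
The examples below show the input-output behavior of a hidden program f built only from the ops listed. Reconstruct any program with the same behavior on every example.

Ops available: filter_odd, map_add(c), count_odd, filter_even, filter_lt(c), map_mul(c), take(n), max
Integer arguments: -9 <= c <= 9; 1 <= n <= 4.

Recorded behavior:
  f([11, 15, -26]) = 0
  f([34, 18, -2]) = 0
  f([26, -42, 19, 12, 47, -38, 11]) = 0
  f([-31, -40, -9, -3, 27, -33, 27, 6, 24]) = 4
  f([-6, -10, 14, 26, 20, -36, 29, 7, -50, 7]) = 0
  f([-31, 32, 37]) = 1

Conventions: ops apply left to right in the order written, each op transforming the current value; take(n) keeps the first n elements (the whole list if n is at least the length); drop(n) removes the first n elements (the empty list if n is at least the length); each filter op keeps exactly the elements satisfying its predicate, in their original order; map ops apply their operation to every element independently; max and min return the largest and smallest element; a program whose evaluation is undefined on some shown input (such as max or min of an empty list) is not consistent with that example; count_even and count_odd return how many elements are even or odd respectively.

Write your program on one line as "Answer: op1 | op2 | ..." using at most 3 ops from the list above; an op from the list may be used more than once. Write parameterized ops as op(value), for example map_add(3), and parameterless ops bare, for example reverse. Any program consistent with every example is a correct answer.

filter_lt(3) | count_odd

Check, running the answer program on each example:
  [11, 15, -26] -> [-26] -> 0
  [34, 18, -2] -> [-2] -> 0
  [26, -42, 19, 12, 47, -38, 11] -> [-42, -38] -> 0
  [-31, -40, -9, -3, 27, -33, 27, 6, 24] -> [-31, -40, -9, -3, -33] -> 4
  [-6, -10, 14, 26, 20, -36, 29, 7, -50, 7] -> [-6, -10, -36, -50] -> 0
  [-31, 32, 37] -> [-31] -> 1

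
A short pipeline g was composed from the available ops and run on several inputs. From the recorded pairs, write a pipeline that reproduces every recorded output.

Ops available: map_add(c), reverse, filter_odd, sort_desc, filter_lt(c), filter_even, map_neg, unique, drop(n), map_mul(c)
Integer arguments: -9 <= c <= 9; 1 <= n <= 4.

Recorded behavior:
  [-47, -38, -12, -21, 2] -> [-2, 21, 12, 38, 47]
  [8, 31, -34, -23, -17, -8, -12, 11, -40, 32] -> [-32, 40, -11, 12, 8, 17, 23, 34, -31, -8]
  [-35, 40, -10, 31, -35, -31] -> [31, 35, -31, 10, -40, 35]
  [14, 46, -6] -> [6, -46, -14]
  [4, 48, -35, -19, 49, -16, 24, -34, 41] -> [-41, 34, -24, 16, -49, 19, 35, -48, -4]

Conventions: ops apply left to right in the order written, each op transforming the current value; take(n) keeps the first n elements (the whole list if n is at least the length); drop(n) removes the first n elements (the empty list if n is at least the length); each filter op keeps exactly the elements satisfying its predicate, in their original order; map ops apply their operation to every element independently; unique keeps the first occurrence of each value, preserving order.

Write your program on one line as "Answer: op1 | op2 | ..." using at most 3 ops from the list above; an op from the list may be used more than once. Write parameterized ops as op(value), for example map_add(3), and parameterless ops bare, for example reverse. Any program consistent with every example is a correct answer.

map_neg | reverse

Check, running the answer program on each example:
  [-47, -38, -12, -21, 2] -> [47, 38, 12, 21, -2] -> [-2, 21, 12, 38, 47]
  [8, 31, -34, -23, -17, -8, -12, 11, -40, 32] -> [-8, -31, 34, 23, 17, 8, 12, -11, 40, -32] -> [-32, 40, -11, 12, 8, 17, 23, 34, -31, -8]
  [-35, 40, -10, 31, -35, -31] -> [35, -40, 10, -31, 35, 31] -> [31, 35, -31, 10, -40, 35]
  [14, 46, -6] -> [-14, -46, 6] -> [6, -46, -14]
  [4, 48, -35, -19, 49, -16, 24, -34, 41] -> [-4, -48, 35, 19, -49, 16, -24, 34, -41] -> [-41, 34, -24, 16, -49, 19, 35, -48, -4]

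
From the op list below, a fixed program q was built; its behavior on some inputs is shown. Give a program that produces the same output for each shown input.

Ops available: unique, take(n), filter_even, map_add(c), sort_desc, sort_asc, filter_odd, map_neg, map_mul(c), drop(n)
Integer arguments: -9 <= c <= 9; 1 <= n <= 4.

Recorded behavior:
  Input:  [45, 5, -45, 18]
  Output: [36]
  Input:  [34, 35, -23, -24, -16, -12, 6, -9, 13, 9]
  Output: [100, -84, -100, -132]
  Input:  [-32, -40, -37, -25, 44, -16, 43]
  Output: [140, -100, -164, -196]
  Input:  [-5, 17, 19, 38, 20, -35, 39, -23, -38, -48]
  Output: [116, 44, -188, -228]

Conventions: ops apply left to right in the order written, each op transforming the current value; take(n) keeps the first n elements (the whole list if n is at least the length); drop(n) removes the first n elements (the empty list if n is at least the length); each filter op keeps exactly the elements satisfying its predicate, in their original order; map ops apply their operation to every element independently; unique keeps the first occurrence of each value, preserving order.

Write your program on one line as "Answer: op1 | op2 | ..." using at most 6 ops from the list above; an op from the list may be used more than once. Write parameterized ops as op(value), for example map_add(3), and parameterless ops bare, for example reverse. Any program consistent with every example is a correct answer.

filter_even | take(4) | sort_desc | map_add(-9) | map_mul(4)

Check, running the answer program on each example:
  [45, 5, -45, 18] -> [18] -> [18] -> [18] -> [9] -> [36]
  [34, 35, -23, -24, -16, -12, 6, -9, 13, 9] -> [34, -24, -16, -12, 6] -> [34, -24, -16, -12] -> [34, -12, -16, -24] -> [25, -21, -25, -33] -> [100, -84, -100, -132]
  [-32, -40, -37, -25, 44, -16, 43] -> [-32, -40, 44, -16] -> [-32, -40, 44, -16] -> [44, -16, -32, -40] -> [35, -25, -41, -49] -> [140, -100, -164, -196]
  [-5, 17, 19, 38, 20, -35, 39, -23, -38, -48] -> [38, 20, -38, -48] -> [38, 20, -38, -48] -> [38, 20, -38, -48] -> [29, 11, -47, -57] -> [116, 44, -188, -228]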